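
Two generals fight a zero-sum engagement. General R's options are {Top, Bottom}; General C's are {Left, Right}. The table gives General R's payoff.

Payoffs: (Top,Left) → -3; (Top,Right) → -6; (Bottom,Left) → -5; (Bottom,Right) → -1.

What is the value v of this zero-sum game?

-27/7

Row minima: Top → -6, Bottom → -5; maximin = -5.
Column maxima: Left → -3, Right → -1; minimax = -3.
-5 ≠ -3, so there is no saddle point; optimal play is mixed.
Let General R play Top with probability p. Expected payoff against Left: (-3)p + (-5)(1−p) = 2p − 5; against Right: (-6)p + (-1)(1−p) = −5p − 1.
Setting these equal: 2p − 5 = −5p − 1 ⇒ 7p = 4 ⇒ p = 4/7, and the value is (2)·(4/7) − 5 = -27/7.
For General C: with q = P(Left), equating Top's and Bottom's payoffs gives 3q − 6 = −4q − 1 ⇒ q = 5/7.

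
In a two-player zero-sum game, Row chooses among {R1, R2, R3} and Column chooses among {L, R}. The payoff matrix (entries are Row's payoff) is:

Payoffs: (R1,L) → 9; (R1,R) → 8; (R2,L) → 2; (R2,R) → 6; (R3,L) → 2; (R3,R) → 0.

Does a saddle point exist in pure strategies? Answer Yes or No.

Row minima: R1 → 8, R2 → 2, R3 → 0; maximin = 8.
Column maxima: L → 9, R → 8; minimax = 8.
maximin = minimax = 8, so a saddle point exists.

Yes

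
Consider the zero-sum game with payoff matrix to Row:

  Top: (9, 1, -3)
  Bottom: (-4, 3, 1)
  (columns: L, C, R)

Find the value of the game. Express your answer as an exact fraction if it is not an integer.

Row minima: Top → -3, Bottom → -4; maximin = -3.
Column maxima: L → 9, C → 3, R → 1; minimax = 1.
-3 ≠ 1, so there is no saddle point; optimal play is mixed.
C is strictly dominated by R (it gives Row strictly more in every row), so Column never plays it.
On the remaining 2×2 (Top, Bottom vs L, R):
Let Row play Top with probability p. Expected payoff against L: 9p + (-4)(1−p) = 13p − 4; against R: (-3)p + 1(1−p) = −4p + 1.
Setting these equal: 13p − 4 = −4p + 1 ⇒ 17p = 5 ⇒ p = 5/17, and the value is (13)·(5/17) − 4 = -3/17.
For Column: with q = P(L), equating Top's and Bottom's payoffs gives 12q − 3 = −5q + 1 ⇒ q = 4/17.

-3/17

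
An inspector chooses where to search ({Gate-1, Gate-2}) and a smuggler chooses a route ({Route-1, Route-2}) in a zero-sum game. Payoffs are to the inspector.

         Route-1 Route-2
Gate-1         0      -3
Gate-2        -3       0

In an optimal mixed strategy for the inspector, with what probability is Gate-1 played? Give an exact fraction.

1/2

Row minima: Gate-1 → -3, Gate-2 → -3; maximin = -3.
Column maxima: Route-1 → 0, Route-2 → 0; minimax = 0.
-3 ≠ 0, so there is no saddle point; optimal play is mixed.
Let the inspector play Gate-1 with probability p. Expected payoff against Route-1: 0p + (-3)(1−p) = 3p − 3; against Route-2: (-3)p + 0(1−p) = −3p.
Setting these equal: 3p − 3 = −3p ⇒ 6p = 3 ⇒ p = 1/2, and the value is (3)·(1/2) − 3 = -3/2.
For the smuggler: with q = P(Route-1), equating Gate-1's and Gate-2's payoffs gives 3q − 3 = −3q ⇒ q = 1/2.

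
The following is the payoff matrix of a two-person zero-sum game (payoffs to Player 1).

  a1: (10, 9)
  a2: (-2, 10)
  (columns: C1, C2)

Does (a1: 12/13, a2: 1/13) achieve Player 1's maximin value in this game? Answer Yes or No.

Against C1 this mix gives (12/13)·10 + (1/13)·(-2) = 118/13.
Against C2 this mix gives (12/13)·9 + (1/13)·10 = 118/13.
All of Player 2's active replies (C1, C2) yield 118/13, and no column does worse for Player 1. The mix makes Player 2 indifferent and guarantees 118/13, so it is optimal.

Yes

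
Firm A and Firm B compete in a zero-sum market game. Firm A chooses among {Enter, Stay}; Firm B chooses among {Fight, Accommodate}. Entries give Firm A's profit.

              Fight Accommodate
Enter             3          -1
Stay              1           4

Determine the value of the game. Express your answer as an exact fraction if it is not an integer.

Row minima: Enter → -1, Stay → 1; maximin = 1.
Column maxima: Fight → 3, Accommodate → 4; minimax = 3.
1 ≠ 3, so there is no saddle point; optimal play is mixed.
Let Firm A play Enter with probability p. Expected payoff against Fight: 3p + 1(1−p) = 2p + 1; against Accommodate: (-1)p + 4(1−p) = −5p + 4.
Setting these equal: 2p + 1 = −5p + 4 ⇒ 7p = 3 ⇒ p = 3/7, and the value is (2)·(3/7) + 1 = 13/7.
For Firm B: with q = P(Fight), equating Enter's and Stay's payoffs gives 4q − 1 = −3q + 4 ⇒ q = 5/7.

13/7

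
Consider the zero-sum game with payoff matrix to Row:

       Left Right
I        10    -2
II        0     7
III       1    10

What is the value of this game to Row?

34/7

Row minima: I → -2, II → 0, III → 1; maximin = 1.
Column maxima: Left → 10, Right → 10; minimax = 10.
1 ≠ 10, so there is no saddle point; optimal play is mixed.
II is strictly dominated by III, so Row never plays it.
On the remaining 2×2 (I, III vs Left, Right):
Let Row play I with probability p. Expected payoff against Left: 10p + 1(1−p) = 9p + 1; against Right: (-2)p + 10(1−p) = −12p + 10.
Setting these equal: 9p + 1 = −12p + 10 ⇒ 21p = 9 ⇒ p = 3/7, and the value is (9)·(3/7) + 1 = 34/7.
For Column: with q = P(Left), equating I's and III's payoffs gives 12q − 2 = −9q + 10 ⇒ q = 4/7.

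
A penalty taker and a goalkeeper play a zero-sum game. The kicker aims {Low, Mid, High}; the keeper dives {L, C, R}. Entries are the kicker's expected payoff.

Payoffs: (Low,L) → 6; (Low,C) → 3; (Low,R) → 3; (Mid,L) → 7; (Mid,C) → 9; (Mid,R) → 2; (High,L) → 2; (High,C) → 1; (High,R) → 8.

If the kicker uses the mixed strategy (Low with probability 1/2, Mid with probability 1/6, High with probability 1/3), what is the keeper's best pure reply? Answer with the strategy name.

If the keeper plays L, the kicker's expected payoff is (1/2)·6 + (1/6)·7 + (1/3)·2 = 29/6.
If the keeper plays C, the kicker's expected payoff is (1/2)·3 + (1/6)·9 + (1/3)·1 = 10/3.
If the keeper plays R, the kicker's expected payoff is (1/2)·3 + (1/6)·2 + (1/3)·8 = 9/2.
The keeper minimizes the kicker's payoff; the smallest is 10/3, so the best response is C.

C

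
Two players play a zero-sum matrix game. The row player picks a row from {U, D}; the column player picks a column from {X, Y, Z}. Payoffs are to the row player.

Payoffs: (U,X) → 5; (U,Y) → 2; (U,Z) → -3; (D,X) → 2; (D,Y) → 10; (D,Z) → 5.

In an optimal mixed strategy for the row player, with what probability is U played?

Row minima: U → -3, D → 2; maximin = 2.
Column maxima: X → 5, Y → 10, Z → 5; minimax = 5.
2 ≠ 5, so there is no saddle point; optimal play is mixed.
Y is strictly dominated by Z (it gives the row player strictly more in every row), so the column player never plays it.
On the remaining 2×2 (U, D vs X, Z):
Let the row player play U with probability p. Expected payoff against X: 5p + 2(1−p) = 3p + 2; against Z: (-3)p + 5(1−p) = −8p + 5.
Setting these equal: 3p + 2 = −8p + 5 ⇒ 11p = 3 ⇒ p = 3/11, and the value is (3)·(3/11) + 2 = 31/11.
For the column player: with q = P(X), equating U's and D's payoffs gives 8q − 3 = −3q + 5 ⇒ q = 8/11.

3/11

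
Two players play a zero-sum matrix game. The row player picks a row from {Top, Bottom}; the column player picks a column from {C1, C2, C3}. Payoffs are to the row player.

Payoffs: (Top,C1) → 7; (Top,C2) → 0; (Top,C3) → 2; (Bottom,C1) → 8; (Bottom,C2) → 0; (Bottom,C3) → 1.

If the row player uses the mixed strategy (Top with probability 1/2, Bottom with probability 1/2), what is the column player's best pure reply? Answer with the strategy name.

C2

If the column player plays C1, the row player's expected payoff is (1/2)·7 + (1/2)·8 = 15/2.
If the column player plays C2, the row player's expected payoff is (1/2)·0 + (1/2)·0 = 0.
If the column player plays C3, the row player's expected payoff is (1/2)·2 + (1/2)·1 = 3/2.
The column player minimizes the row player's payoff; the smallest is 0, so the best response is C2.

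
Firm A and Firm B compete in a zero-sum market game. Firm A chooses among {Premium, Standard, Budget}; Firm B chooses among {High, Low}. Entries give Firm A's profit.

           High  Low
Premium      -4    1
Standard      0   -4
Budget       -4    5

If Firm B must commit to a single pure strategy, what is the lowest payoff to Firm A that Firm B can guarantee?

Column maxima: High → 0, Low → 5.
The smallest of these is 0.

0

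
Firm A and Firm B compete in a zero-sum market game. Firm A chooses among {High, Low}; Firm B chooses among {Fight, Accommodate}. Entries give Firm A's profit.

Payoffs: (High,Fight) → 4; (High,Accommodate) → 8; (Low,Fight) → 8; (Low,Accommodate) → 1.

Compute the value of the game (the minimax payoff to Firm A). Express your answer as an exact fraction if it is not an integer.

Row minima: High → 4, Low → 1; maximin = 4.
Column maxima: Fight → 8, Accommodate → 8; minimax = 8.
4 ≠ 8, so there is no saddle point; optimal play is mixed.
Let Firm A play High with probability p. Expected payoff against Fight: 4p + 8(1−p) = −4p + 8; against Accommodate: 8p + 1(1−p) = 7p + 1.
Setting these equal: −4p + 8 = 7p + 1 ⇒ −11p = -7 ⇒ p = 7/11, and the value is (-4)·(7/11) + 8 = 60/11.
For Firm B: with q = P(Fight), equating High's and Low's payoffs gives −4q + 8 = 7q + 1 ⇒ q = 7/11.

60/11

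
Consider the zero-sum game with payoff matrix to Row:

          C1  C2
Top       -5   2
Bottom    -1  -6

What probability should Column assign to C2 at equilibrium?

Row minima: Top → -5, Bottom → -6; maximin = -5.
Column maxima: C1 → -1, C2 → 2; minimax = -1.
-5 ≠ -1, so there is no saddle point; optimal play is mixed.
Let Row play Top with probability p. Expected payoff against C1: (-5)p + (-1)(1−p) = −4p − 1; against C2: 2p + (-6)(1−p) = 8p − 6.
Setting these equal: −4p − 1 = 8p − 6 ⇒ −12p = -5 ⇒ p = 5/12, and the value is (-4)·(5/12) − 1 = -8/3.
For Column: with q = P(C1), equating Top's and Bottom's payoffs gives −7q + 2 = 5q − 6 ⇒ q = 2/3.

1/3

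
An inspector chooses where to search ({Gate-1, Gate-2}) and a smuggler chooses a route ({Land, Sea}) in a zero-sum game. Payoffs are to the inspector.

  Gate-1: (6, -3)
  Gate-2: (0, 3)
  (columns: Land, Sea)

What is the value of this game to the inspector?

3/2

Row minima: Gate-1 → -3, Gate-2 → 0; maximin = 0.
Column maxima: Land → 6, Sea → 3; minimax = 3.
0 ≠ 3, so there is no saddle point; optimal play is mixed.
Let the inspector play Gate-1 with probability p. Expected payoff against Land: 6p + 0(1−p) = 6p; against Sea: (-3)p + 3(1−p) = −6p + 3.
Setting these equal: 6p = −6p + 3 ⇒ 12p = 3 ⇒ p = 1/4, and the value is (6)·(1/4) = 3/2.
For the smuggler: with q = P(Land), equating Gate-1's and Gate-2's payoffs gives 9q − 3 = −3q + 3 ⇒ q = 1/2.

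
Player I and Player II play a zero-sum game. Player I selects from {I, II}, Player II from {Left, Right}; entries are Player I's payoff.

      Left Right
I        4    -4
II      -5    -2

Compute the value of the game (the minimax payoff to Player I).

Row minima: I → -4, II → -5; maximin = -4.
Column maxima: Left → 4, Right → -2; minimax = -2.
-4 ≠ -2, so there is no saddle point; optimal play is mixed.
Let Player I play I with probability p. Expected payoff against Left: 4p + (-5)(1−p) = 9p − 5; against Right: (-4)p + (-2)(1−p) = −2p − 2.
Setting these equal: 9p − 5 = −2p − 2 ⇒ 11p = 3 ⇒ p = 3/11, and the value is (9)·(3/11) − 5 = -28/11.
For Player II: with q = P(Left), equating I's and II's payoffs gives 8q − 4 = −3q − 2 ⇒ q = 2/11.

-28/11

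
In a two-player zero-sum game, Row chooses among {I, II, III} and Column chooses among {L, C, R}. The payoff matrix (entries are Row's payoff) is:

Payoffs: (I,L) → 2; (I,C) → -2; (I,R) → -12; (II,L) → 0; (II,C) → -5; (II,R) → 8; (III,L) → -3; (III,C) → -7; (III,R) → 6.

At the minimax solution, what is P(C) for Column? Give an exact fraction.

20/23

Row minima: I → -12, II → -5, III → -7; maximin = -5.
Column maxima: L → 2, C → -2, R → 8; minimax = -2.
-5 ≠ -2, so there is no saddle point; optimal play is mixed.
III is strictly dominated by II, so Row never plays it.
L is strictly dominated by C (it gives Row strictly more in every row), so Column never plays it.
On the remaining 2×2 (I, II vs C, R):
Let Row play I with probability p. Expected payoff against C: (-2)p + (-5)(1−p) = 3p − 5; against R: (-12)p + 8(1−p) = −20p + 8.
Setting these equal: 3p − 5 = −20p + 8 ⇒ 23p = 13 ⇒ p = 13/23, and the value is (3)·(13/23) − 5 = -76/23.
For Column: with q = P(C), equating I's and II's payoffs gives 10q − 12 = −13q + 8 ⇒ q = 20/23.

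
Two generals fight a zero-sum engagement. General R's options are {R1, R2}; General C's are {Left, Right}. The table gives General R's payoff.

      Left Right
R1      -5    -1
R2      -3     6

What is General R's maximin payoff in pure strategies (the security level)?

-3

Row minima: R1 → -5, R2 → -3.
The best of these is -3.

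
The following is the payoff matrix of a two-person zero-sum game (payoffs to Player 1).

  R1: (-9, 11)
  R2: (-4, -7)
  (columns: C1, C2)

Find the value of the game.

-107/23

Row minima: R1 → -9, R2 → -7; maximin = -7.
Column maxima: C1 → -4, C2 → 11; minimax = -4.
-7 ≠ -4, so there is no saddle point; optimal play is mixed.
Let Player 1 play R1 with probability p. Expected payoff against C1: (-9)p + (-4)(1−p) = −5p − 4; against C2: 11p + (-7)(1−p) = 18p − 7.
Setting these equal: −5p − 4 = 18p − 7 ⇒ −23p = -3 ⇒ p = 3/23, and the value is (-5)·(3/23) − 4 = -107/23.
For Player 2: with q = P(C1), equating R1's and R2's payoffs gives −20q + 11 = 3q − 7 ⇒ q = 18/23.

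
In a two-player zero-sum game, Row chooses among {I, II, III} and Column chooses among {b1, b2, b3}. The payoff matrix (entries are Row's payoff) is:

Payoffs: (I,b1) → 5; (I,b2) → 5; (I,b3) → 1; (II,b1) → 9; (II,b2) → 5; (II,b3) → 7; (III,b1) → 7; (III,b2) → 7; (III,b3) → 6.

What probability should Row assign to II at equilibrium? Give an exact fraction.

1/3

Row minima: I → 1, II → 5, III → 6; maximin = 6.
Column maxima: b1 → 9, b2 → 7, b3 → 7; minimax = 7.
6 ≠ 7, so there is no saddle point; optimal play is mixed.
I is strictly dominated by III, so Row never plays it.
b1 is strictly dominated by b3 (it gives Row strictly more in every row), so Column never plays it.
On the remaining 2×2 (II, III vs b2, b3):
Let Row play II with probability p. Expected payoff against b2: 5p + 7(1−p) = −2p + 7; against b3: 7p + 6(1−p) = p + 6.
Setting these equal: −2p + 7 = p + 6 ⇒ −3p = -1 ⇒ p = 1/3, and the value is (-2)·(1/3) + 7 = 19/3.
For Column: with q = P(b2), equating II's and III's payoffs gives −2q + 7 = q + 6 ⇒ q = 1/3.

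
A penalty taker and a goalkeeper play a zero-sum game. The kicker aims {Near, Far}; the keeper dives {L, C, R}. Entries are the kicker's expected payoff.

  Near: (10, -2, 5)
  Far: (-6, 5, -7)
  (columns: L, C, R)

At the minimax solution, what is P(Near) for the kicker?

Row minima: Near → -2, Far → -7; maximin = -2.
Column maxima: L → 10, C → 5, R → 5; minimax = 5.
-2 ≠ 5, so there is no saddle point; optimal play is mixed.
L is strictly dominated by R (it gives the kicker strictly more in every row), so the keeper never plays it.
On the remaining 2×2 (Near, Far vs C, R):
Let the kicker play Near with probability p. Expected payoff against C: (-2)p + 5(1−p) = −7p + 5; against R: 5p + (-7)(1−p) = 12p − 7.
Setting these equal: −7p + 5 = 12p − 7 ⇒ −19p = -12 ⇒ p = 12/19, and the value is (-7)·(12/19) + 5 = 11/19.
For the keeper: with q = P(C), equating Near's and Far's payoffs gives −7q + 5 = 12q − 7 ⇒ q = 12/19.

12/19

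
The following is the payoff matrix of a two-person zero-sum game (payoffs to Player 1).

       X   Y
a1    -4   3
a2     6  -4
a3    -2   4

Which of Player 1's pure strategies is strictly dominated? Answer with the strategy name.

a3 gives a strictly higher payoff than a1 against every column: -2 > -4, 4 > 3.
So a1 is strictly dominated and Player 1 never plays it.

a1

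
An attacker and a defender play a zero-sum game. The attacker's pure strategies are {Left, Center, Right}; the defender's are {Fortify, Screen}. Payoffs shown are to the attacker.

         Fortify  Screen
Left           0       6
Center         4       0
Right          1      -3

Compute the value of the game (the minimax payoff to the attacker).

Row minima: Left → 0, Center → 0, Right → -3; maximin = 0.
Column maxima: Fortify → 4, Screen → 6; minimax = 4.
0 ≠ 4, so there is no saddle point; optimal play is mixed.
Right is strictly dominated by Center, so the attacker never plays it.
On the remaining 2×2 (Left, Center vs Fortify, Screen):
Let the attacker play Left with probability p. Expected payoff against Fortify: 0p + 4(1−p) = −4p + 4; against Screen: 6p + 0(1−p) = 6p.
Setting these equal: −4p + 4 = 6p ⇒ −10p = -4 ⇒ p = 2/5, and the value is (-4)·(2/5) + 4 = 12/5.
For the defender: with q = P(Fortify), equating Left's and Center's payoffs gives −6q + 6 = 4q ⇒ q = 3/5.

12/5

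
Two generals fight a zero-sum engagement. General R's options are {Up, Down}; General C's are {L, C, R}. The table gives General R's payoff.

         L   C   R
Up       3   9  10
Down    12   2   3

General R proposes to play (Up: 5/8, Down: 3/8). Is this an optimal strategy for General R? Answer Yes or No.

Yes

Against L this mix gives (5/8)·3 + (3/8)·12 = 51/8.
Against C this mix gives (5/8)·9 + (3/8)·2 = 51/8.
Against R this mix gives (5/8)·10 + (3/8)·3 = 59/8.
All of General C's active replies (L, C) yield 51/8, and no column does worse for General R. The mix makes General C indifferent and guarantees 51/8, so it is optimal.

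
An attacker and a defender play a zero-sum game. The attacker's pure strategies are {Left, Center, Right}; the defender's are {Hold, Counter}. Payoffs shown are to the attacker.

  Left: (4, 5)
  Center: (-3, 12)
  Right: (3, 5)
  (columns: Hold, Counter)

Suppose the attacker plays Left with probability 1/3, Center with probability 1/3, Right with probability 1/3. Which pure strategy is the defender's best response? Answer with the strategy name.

If the defender plays Hold, the attacker's expected payoff is (1/3)·4 + (1/3)·(-3) + (1/3)·3 = 4/3.
If the defender plays Counter, the attacker's expected payoff is (1/3)·5 + (1/3)·12 + (1/3)·5 = 22/3.
The defender minimizes the attacker's payoff; the smallest is 4/3, so the best response is Hold.

Hold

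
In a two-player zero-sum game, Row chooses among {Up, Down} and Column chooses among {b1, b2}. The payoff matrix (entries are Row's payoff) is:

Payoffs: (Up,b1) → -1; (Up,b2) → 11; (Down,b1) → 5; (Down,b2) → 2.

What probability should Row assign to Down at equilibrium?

4/5

Row minima: Up → -1, Down → 2; maximin = 2.
Column maxima: b1 → 5, b2 → 11; minimax = 5.
2 ≠ 5, so there is no saddle point; optimal play is mixed.
Let Row play Up with probability p. Expected payoff against b1: (-1)p + 5(1−p) = −6p + 5; against b2: 11p + 2(1−p) = 9p + 2.
Setting these equal: −6p + 5 = 9p + 2 ⇒ −15p = -3 ⇒ p = 1/5, and the value is (-6)·(1/5) + 5 = 19/5.
For Column: with q = P(b1), equating Up's and Down's payoffs gives −12q + 11 = 3q + 2 ⇒ q = 3/5.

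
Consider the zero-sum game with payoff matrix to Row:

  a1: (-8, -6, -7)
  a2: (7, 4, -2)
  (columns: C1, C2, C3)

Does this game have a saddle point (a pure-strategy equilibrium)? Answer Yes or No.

Row minima: a1 → -8, a2 → -2; maximin = -2.
Column maxima: C1 → 7, C2 → 4, C3 → -2; minimax = -2.
maximin = minimax = -2, so a saddle point exists.

Yes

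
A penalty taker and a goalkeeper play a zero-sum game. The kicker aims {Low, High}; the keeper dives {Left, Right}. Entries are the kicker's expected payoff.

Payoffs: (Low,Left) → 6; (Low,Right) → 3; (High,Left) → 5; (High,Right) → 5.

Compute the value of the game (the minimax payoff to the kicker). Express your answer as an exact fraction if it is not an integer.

Row minima: Low → 3, High → 5; maximin = 5.
Column maxima: Left → 6, Right → 5; minimax = 5.
Since maximin = minimax = 5, there is a saddle point and the value is 5.

5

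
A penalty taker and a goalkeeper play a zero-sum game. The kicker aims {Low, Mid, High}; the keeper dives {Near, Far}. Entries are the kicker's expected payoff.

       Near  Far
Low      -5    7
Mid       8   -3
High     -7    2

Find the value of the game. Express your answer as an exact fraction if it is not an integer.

41/23

Row minima: Low → -5, Mid → -3, High → -7; maximin = -3.
Column maxima: Near → 8, Far → 7; minimax = 7.
-3 ≠ 7, so there is no saddle point; optimal play is mixed.
High is strictly dominated by Low, so the kicker never plays it.
On the remaining 2×2 (Low, Mid vs Near, Far):
Let the kicker play Low with probability p. Expected payoff against Near: (-5)p + 8(1−p) = −13p + 8; against Far: 7p + (-3)(1−p) = 10p − 3.
Setting these equal: −13p + 8 = 10p − 3 ⇒ −23p = -11 ⇒ p = 11/23, and the value is (-13)·(11/23) + 8 = 41/23.
For the keeper: with q = P(Near), equating Low's and Mid's payoffs gives −12q + 7 = 11q − 3 ⇒ q = 10/23.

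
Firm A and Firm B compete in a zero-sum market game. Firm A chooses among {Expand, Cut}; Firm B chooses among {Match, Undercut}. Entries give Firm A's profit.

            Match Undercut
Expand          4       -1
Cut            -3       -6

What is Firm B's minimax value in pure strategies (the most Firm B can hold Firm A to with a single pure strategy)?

-1

Column maxima: Match → 4, Undercut → -1.
The smallest of these is -1.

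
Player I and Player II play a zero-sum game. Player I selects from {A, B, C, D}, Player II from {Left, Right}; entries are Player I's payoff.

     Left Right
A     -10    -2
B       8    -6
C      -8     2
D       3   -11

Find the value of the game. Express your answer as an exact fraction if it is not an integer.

Row minima: A → -10, B → -6, C → -8, D → -11; maximin = -6.
Column maxima: Left → 8, Right → 2; minimax = 2.
-6 ≠ 2, so there is no saddle point; optimal play is mixed.
A is strictly dominated by C, so Player I never plays it.
D is strictly dominated by B, so Player I never plays it.
On the remaining 2×2 (B, C vs Left, Right):
Let Player I play B with probability p. Expected payoff against Left: 8p + (-8)(1−p) = 16p − 8; against Right: (-6)p + 2(1−p) = −8p + 2.
Setting these equal: 16p − 8 = −8p + 2 ⇒ 24p = 10 ⇒ p = 5/12, and the value is (16)·(5/12) − 8 = -4/3.
For Player II: with q = P(Left), equating B's and C's payoffs gives 14q − 6 = −10q + 2 ⇒ q = 1/3.

-4/3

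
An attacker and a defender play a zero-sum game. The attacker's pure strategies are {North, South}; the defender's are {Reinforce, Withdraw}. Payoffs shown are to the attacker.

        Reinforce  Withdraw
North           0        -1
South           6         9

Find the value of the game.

6

Row minima: North → -1, South → 6; maximin = 6.
Column maxima: Reinforce → 6, Withdraw → 9; minimax = 6.
Since maximin = minimax = 6, there is a saddle point and the value is 6.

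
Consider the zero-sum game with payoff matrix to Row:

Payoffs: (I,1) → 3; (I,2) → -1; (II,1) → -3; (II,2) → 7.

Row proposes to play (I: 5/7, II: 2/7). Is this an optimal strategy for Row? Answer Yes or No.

Against 1 this mix gives (5/7)·3 + (2/7)·(-3) = 9/7.
Against 2 this mix gives (5/7)·(-1) + (2/7)·7 = 9/7.
All of Column's active replies (1, 2) yield 9/7, and no column does worse for Row. The mix makes Column indifferent and guarantees 9/7, so it is optimal.

Yes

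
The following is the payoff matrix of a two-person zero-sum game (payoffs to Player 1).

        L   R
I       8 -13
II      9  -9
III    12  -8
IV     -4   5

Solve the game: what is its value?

28/29

Row minima: I → -13, II → -9, III → -8, IV → -4; maximin = -4.
Column maxima: L → 12, R → 5; minimax = 5.
-4 ≠ 5, so there is no saddle point; optimal play is mixed.
I is strictly dominated by II, so Player 1 never plays it.
II is strictly dominated by III, so Player 1 never plays it.
On the remaining 2×2 (III, IV vs L, R):
Let Player 1 play III with probability p. Expected payoff against L: 12p + (-4)(1−p) = 16p − 4; against R: (-8)p + 5(1−p) = −13p + 5.
Setting these equal: 16p − 4 = −13p + 5 ⇒ 29p = 9 ⇒ p = 9/29, and the value is (16)·(9/29) − 4 = 28/29.
For Player 2: with q = P(L), equating III's and IV's payoffs gives 20q − 8 = −9q + 5 ⇒ q = 13/29.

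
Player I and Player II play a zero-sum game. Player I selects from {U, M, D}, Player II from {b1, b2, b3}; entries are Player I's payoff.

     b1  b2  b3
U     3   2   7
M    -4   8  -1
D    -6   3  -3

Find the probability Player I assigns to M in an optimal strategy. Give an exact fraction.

Row minima: U → 2, M → -4, D → -6; maximin = 2.
Column maxima: b1 → 3, b2 → 8, b3 → 7; minimax = 3.
2 ≠ 3, so there is no saddle point; optimal play is mixed.
D is strictly dominated by M, so Player I never plays it.
b3 is strictly dominated by b1 (it gives Player I strictly more in every row), so Player II never plays it.
On the remaining 2×2 (U, M vs b1, b2):
Let Player I play U with probability p. Expected payoff against b1: 3p + (-4)(1−p) = 7p − 4; against b2: 2p + 8(1−p) = −6p + 8.
Setting these equal: 7p − 4 = −6p + 8 ⇒ 13p = 12 ⇒ p = 12/13, and the value is (7)·(12/13) − 4 = 32/13.
For Player II: with q = P(b1), equating U's and M's payoffs gives q + 2 = −12q + 8 ⇒ q = 6/13.

1/13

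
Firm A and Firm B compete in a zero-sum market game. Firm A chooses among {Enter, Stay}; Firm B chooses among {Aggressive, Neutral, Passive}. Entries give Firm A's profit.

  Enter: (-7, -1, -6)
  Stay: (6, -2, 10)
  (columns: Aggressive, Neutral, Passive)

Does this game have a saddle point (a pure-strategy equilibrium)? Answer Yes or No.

Row minima: Enter → -7, Stay → -2; maximin = -2.
Column maxima: Aggressive → 6, Neutral → -1, Passive → 10; minimax = -1.
-2 ≠ -1, so no pure-strategy equilibrium exists.

No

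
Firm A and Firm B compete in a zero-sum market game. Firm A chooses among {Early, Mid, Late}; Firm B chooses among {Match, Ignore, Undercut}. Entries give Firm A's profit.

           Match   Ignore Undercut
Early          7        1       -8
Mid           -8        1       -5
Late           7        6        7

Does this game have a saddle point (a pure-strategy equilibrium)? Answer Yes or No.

Yes

Row minima: Early → -8, Mid → -8, Late → 6; maximin = 6.
Column maxima: Match → 7, Ignore → 6, Undercut → 7; minimax = 6.
maximin = minimax = 6, so a saddle point exists.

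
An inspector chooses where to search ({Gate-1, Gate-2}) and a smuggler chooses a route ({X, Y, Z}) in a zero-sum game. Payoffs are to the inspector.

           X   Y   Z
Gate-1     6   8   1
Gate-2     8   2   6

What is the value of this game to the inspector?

Row minima: Gate-1 → 1, Gate-2 → 2; maximin = 2.
Column maxima: X → 8, Y → 8, Z → 6; minimax = 6.
2 ≠ 6, so there is no saddle point; optimal play is mixed.
X is strictly dominated by Z (it gives the inspector strictly more in every row), so the smuggler never plays it.
On the remaining 2×2 (Gate-1, Gate-2 vs Y, Z):
Let the inspector play Gate-1 with probability p. Expected payoff against Y: 8p + 2(1−p) = 6p + 2; against Z: 1p + 6(1−p) = −5p + 6.
Setting these equal: 6p + 2 = −5p + 6 ⇒ 11p = 4 ⇒ p = 4/11, and the value is (6)·(4/11) + 2 = 46/11.
For the smuggler: with q = P(Y), equating Gate-1's and Gate-2's payoffs gives 7q + 1 = −4q + 6 ⇒ q = 5/11.

46/11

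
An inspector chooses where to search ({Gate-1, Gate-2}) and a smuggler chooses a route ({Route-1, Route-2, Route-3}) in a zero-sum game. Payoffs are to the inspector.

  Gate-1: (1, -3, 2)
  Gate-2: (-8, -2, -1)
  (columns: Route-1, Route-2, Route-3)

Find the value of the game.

Row minima: Gate-1 → -3, Gate-2 → -8; maximin = -3.
Column maxima: Route-1 → 1, Route-2 → -2, Route-3 → 2; minimax = -2.
-3 ≠ -2, so there is no saddle point; optimal play is mixed.
Route-3 is strictly dominated by Route-1 (it gives the inspector strictly more in every row), so the smuggler never plays it.
On the remaining 2×2 (Gate-1, Gate-2 vs Route-1, Route-2):
Let the inspector play Gate-1 with probability p. Expected payoff against Route-1: 1p + (-8)(1−p) = 9p − 8; against Route-2: (-3)p + (-2)(1−p) = −p − 2.
Setting these equal: 9p − 8 = −p − 2 ⇒ 10p = 6 ⇒ p = 3/5, and the value is (9)·(3/5) − 8 = -13/5.
For the smuggler: with q = P(Route-1), equating Gate-1's and Gate-2's payoffs gives 4q − 3 = −6q − 2 ⇒ q = 1/10.

-13/5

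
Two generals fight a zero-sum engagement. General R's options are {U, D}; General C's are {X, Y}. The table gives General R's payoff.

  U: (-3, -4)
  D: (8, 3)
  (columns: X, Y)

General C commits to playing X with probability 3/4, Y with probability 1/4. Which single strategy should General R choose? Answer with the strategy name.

Expected payoff of U: (3/4)·(-3) + (1/4)·(-4) = -13/4.
Expected payoff of D: (3/4)·8 + (1/4)·3 = 27/4.
The largest is 27/4, so General R's best response is D.

D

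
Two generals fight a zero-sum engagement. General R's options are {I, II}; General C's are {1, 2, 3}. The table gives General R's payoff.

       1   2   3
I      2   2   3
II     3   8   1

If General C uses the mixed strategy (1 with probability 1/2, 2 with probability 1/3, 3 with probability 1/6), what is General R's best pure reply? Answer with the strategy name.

II

Expected payoff of I: (1/2)·2 + (1/3)·2 + (1/6)·3 = 13/6.
Expected payoff of II: (1/2)·3 + (1/3)·8 + (1/6)·1 = 13/3.
The largest is 13/3, so General R's best response is II.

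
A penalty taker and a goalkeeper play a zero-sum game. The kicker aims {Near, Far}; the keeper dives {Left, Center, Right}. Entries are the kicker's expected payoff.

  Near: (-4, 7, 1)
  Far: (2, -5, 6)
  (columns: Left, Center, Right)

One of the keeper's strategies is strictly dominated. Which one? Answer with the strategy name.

Right

Left holds the kicker's payoff strictly below Right in every row: -4 < 1, 2 < 6.
So Right is strictly dominated for the keeper.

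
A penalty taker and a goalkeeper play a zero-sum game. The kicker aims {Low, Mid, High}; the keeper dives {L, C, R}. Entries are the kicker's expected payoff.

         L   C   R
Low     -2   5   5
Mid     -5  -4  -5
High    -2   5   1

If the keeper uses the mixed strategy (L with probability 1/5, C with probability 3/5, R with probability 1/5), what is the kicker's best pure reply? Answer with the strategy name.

Expected payoff of Low: (1/5)·(-2) + (3/5)·5 + (1/5)·5 = 18/5.
Expected payoff of Mid: (1/5)·(-5) + (3/5)·(-4) + (1/5)·(-5) = -22/5.
Expected payoff of High: (1/5)·(-2) + (3/5)·5 + (1/5)·1 = 14/5.
The largest is 18/5, so the kicker's best response is Low.

Low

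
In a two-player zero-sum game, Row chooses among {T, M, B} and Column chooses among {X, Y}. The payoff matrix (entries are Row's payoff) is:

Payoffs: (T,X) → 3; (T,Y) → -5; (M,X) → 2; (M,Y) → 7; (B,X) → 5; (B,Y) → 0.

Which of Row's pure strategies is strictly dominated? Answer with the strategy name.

B gives a strictly higher payoff than T against every column: 5 > 3, 0 > -5.
So T is strictly dominated and Row never plays it.

T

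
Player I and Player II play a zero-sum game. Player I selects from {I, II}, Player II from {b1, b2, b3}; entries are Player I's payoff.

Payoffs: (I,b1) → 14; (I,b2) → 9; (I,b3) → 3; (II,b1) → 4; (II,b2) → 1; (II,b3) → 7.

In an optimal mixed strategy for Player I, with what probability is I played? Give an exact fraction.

1/2

Row minima: I → 3, II → 1; maximin = 3.
Column maxima: b1 → 14, b2 → 9, b3 → 7; minimax = 7.
3 ≠ 7, so there is no saddle point; optimal play is mixed.
b1 is strictly dominated by b2 (it gives Player I strictly more in every row), so Player II never plays it.
On the remaining 2×2 (I, II vs b2, b3):
Let Player I play I with probability p. Expected payoff against b2: 9p + 1(1−p) = 8p + 1; against b3: 3p + 7(1−p) = −4p + 7.
Setting these equal: 8p + 1 = −4p + 7 ⇒ 12p = 6 ⇒ p = 1/2, and the value is (8)·(1/2) + 1 = 5.
For Player II: with q = P(b2), equating I's and II's payoffs gives 6q + 3 = −6q + 7 ⇒ q = 1/3.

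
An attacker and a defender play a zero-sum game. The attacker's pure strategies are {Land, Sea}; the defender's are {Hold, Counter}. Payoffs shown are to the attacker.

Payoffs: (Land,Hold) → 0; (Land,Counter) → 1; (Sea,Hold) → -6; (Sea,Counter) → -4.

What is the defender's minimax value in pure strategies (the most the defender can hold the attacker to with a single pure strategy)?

0

Column maxima: Hold → 0, Counter → 1.
The smallest of these is 0.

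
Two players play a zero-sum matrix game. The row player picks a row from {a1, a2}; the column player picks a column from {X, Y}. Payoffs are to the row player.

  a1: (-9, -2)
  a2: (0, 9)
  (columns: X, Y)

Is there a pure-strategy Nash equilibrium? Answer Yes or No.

Row minima: a1 → -9, a2 → 0; maximin = 0.
Column maxima: X → 0, Y → 9; minimax = 0.
maximin = minimax = 0, so a saddle point exists.

Yes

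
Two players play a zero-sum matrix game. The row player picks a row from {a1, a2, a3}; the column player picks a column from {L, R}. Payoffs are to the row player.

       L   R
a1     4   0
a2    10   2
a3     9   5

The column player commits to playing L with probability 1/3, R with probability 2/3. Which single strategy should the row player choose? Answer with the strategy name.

Expected payoff of a1: (1/3)·4 + (2/3)·0 = 4/3.
Expected payoff of a2: (1/3)·10 + (2/3)·2 = 14/3.
Expected payoff of a3: (1/3)·9 + (2/3)·5 = 19/3.
The largest is 19/3, so the row player's best response is a3.

a3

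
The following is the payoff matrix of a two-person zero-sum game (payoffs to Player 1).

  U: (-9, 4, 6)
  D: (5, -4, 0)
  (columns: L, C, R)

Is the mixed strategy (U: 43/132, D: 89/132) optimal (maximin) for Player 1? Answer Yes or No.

No

Against L this mix gives (43/132)·(-9) + (89/132)·5 = 29/66.
Against C this mix gives (43/132)·4 + (89/132)·(-4) = -46/33.
Against R this mix gives (43/132)·6 + (89/132)·0 = 43/22.
Player 2 will play C, holding Player 1 to -46/33. Shifting weight toward the row that does better against C would raise this floor (the equalizing mix achieves -8/11 against both C and L), so the proposed strategy is not optimal.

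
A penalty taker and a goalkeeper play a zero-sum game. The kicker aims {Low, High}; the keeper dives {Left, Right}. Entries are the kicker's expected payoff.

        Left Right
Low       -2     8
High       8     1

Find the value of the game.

66/17

Row minima: Low → -2, High → 1; maximin = 1.
Column maxima: Left → 8, Right → 8; minimax = 8.
1 ≠ 8, so there is no saddle point; optimal play is mixed.
Let the kicker play Low with probability p. Expected payoff against Left: (-2)p + 8(1−p) = −10p + 8; against Right: 8p + 1(1−p) = 7p + 1.
Setting these equal: −10p + 8 = 7p + 1 ⇒ −17p = -7 ⇒ p = 7/17, and the value is (-10)·(7/17) + 8 = 66/17.
For the keeper: with q = P(Left), equating Low's and High's payoffs gives −10q + 8 = 7q + 1 ⇒ q = 7/17.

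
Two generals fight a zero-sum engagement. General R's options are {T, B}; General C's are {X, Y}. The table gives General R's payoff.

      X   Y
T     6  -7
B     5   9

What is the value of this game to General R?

89/17

Row minima: T → -7, B → 5; maximin = 5.
Column maxima: X → 6, Y → 9; minimax = 6.
5 ≠ 6, so there is no saddle point; optimal play is mixed.
Let General R play T with probability p. Expected payoff against X: 6p + 5(1−p) = p + 5; against Y: (-7)p + 9(1−p) = −16p + 9.
Setting these equal: p + 5 = −16p + 9 ⇒ 17p = 4 ⇒ p = 4/17, and the value is (1)·(4/17) + 5 = 89/17.
For General C: with q = P(X), equating T's and B's payoffs gives 13q − 7 = −4q + 9 ⇒ q = 16/17.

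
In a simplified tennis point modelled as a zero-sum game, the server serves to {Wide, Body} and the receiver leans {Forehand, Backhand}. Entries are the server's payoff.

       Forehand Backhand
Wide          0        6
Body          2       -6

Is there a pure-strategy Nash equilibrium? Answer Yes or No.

No

Row minima: Wide → 0, Body → -6; maximin = 0.
Column maxima: Forehand → 2, Backhand → 6; minimax = 2.
0 ≠ 2, so no pure-strategy equilibrium exists.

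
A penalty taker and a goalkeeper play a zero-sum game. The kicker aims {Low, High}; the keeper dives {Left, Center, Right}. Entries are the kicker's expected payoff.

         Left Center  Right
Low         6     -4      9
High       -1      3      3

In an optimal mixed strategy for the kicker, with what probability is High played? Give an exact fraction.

5/7

Row minima: Low → -4, High → -1; maximin = -1.
Column maxima: Left → 6, Center → 3, Right → 9; minimax = 3.
-1 ≠ 3, so there is no saddle point; optimal play is mixed.
Right is strictly dominated by Left (it gives the kicker strictly more in every row), so the keeper never plays it.
On the remaining 2×2 (Low, High vs Left, Center):
Let the kicker play Low with probability p. Expected payoff against Left: 6p + (-1)(1−p) = 7p − 1; against Center: (-4)p + 3(1−p) = −7p + 3.
Setting these equal: 7p − 1 = −7p + 3 ⇒ 14p = 4 ⇒ p = 2/7, and the value is (7)·(2/7) − 1 = 1.
For the keeper: with q = P(Left), equating Low's and High's payoffs gives 10q − 4 = −4q + 3 ⇒ q = 1/2.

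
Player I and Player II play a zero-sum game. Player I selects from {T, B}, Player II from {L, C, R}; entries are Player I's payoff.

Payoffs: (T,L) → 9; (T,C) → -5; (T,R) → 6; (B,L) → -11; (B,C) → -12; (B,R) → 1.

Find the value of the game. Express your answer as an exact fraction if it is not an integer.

Row minima: T → -5, B → -12; maximin = -5.
Column maxima: L → 9, C → -5, R → 6; minimax = -5.
Since maximin = minimax = -5, there is a saddle point and the value is -5.

-5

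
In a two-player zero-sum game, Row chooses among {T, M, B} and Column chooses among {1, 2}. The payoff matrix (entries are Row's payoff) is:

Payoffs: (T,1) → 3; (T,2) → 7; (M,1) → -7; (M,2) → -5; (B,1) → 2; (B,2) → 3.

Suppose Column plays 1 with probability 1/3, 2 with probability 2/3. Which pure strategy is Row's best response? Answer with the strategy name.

T

Expected payoff of T: (1/3)·3 + (2/3)·7 = 17/3.
Expected payoff of M: (1/3)·(-7) + (2/3)·(-5) = -17/3.
Expected payoff of B: (1/3)·2 + (2/3)·3 = 8/3.
The largest is 17/3, so Row's best response is T.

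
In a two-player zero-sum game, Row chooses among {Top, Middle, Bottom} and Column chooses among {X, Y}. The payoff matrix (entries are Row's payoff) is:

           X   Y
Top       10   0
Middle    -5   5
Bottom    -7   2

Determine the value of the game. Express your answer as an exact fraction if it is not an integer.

5/2

Row minima: Top → 0, Middle → -5, Bottom → -7; maximin = 0.
Column maxima: X → 10, Y → 5; minimax = 5.
0 ≠ 5, so there is no saddle point; optimal play is mixed.
Bottom is strictly dominated by Middle, so Row never plays it.
On the remaining 2×2 (Top, Middle vs X, Y):
Let Row play Top with probability p. Expected payoff against X: 10p + (-5)(1−p) = 15p − 5; against Y: 0p + 5(1−p) = −5p + 5.
Setting these equal: 15p − 5 = −5p + 5 ⇒ 20p = 10 ⇒ p = 1/2, and the value is (15)·(1/2) − 5 = 5/2.
For Column: with q = P(X), equating Top's and Middle's payoffs gives 10q = −10q + 5 ⇒ q = 1/4.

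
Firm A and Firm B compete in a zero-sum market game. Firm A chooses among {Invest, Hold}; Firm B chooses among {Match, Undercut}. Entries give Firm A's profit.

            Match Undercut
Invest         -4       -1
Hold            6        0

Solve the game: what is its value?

0

Row minima: Invest → -4, Hold → 0; maximin = 0.
Column maxima: Match → 6, Undercut → 0; minimax = 0.
Since maximin = minimax = 0, there is a saddle point and the value is 0.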